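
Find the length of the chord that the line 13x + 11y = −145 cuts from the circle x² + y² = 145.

√290

From the line, y = (−145 − 13x)/11. Substituting:
290x² + 3770x + 3480 = 0  ⟹  x² + 13x + 12 = 0
x = −1 or x = −12, giving (−1, −12) and (−12, 1).
|(−1, −12) − (−12, 1)| = √((11)² + (−13)²) = √290.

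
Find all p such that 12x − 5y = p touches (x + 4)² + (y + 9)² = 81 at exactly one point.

Tangency holds when the distance from the centre (−4, −9) to the line equals the radius 9:
|12·(−4) − 5·(−9) − p| / √169 = 9
|p − (−3)| = 9·13, so p = 114 or p = −120.

p = −120 or p = 114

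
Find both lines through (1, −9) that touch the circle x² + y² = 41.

4x + 5y = −41 and 5x − 4y = 41

Write the tangent as mx − y + (−9 − m·(1)) = 0 and set its distance from the centre to √41:
(−1m − (9))² = 41(m² + 1)
20m² − 9m − 20 = 0, so m = −4/5 or m = 5/4.
Through (1, −9) these give 4x + 5y = −41 and 5x − 4y = 41.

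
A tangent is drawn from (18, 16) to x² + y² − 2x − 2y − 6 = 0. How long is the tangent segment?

The centre is (1, 1) and r = 2√2. The square of the distance from P to the centre is 289 + 225 = 514.
The tangent meets the radius at right angles, so tangent² = |PO|² − r² = 514 − 8 = 506.

√506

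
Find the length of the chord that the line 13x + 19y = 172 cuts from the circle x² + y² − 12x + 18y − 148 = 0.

Express y = (172 − 13x)/19 and substitute into the circle:
530x² − 13250x + 34980 = 0  ⟹  x² − 25x + 66 = 0
x = 22 or x = 3, giving (22, −6) and (3, 7).
|(22, −6) − (3, 7)| = √((19)² + (−13)²) = √530.

√530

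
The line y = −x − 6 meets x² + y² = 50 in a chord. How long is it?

8√2

Express y = −x − 6 and substitute into the circle:
2x² + 12x − 14 = 0  ⟹  x² + 6x − 7 = 0
x = 1 or x = −7, giving (1, −7) and (−7, 1).
|(1, −7) − (−7, 1)| = √((8)² + (−8)²) = 8√2.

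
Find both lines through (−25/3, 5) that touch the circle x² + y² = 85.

Let a tangent through (−25/3, 5) have slope m. Its distance from (0, 0) must equal √85:
[m·(25/3) − (−5)]² = 85(m² + 1)
14m² − 75m + 54 = 0, so m = 6/7 or m = 9/2.
With m = 6/7: 6x − 7y = −85. With m = 9/2: 9x − 2y = −85.

6x − 7y = −85 and 9x − 2y = −85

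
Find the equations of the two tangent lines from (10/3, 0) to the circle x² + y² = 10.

Write the tangent as mx − y + (0 − m·(10/3)) = 0 and set its distance from the centre to √10:
(−10/3m − (0))² = 10(m² + 1)
m² − 9 = 0, so m = 3 or m = −3.
Through (10/3, 0) these give 3x − y = 10 and 3x + y = 10.

3x − y = 10 and 3x + y = 10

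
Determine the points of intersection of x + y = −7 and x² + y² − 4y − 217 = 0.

Substitute y = −x − 7:
2x² + 18x − 140 = 0  ⟹  x² + 9x − 70 = 0
x = 5 or x = −14, giving (5, −12) and (−14, 7).

(−14, 7) and (5, −12)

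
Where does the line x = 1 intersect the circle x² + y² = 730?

(1, −27) and (1, 27)

The line gives x = 1. Substituting into the circle:
y² − 729 = 0
y = 27 or y = −27, giving (1, 27) and (1, −27).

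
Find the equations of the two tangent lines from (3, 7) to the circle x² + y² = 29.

Write the tangent as mx − y + (7 − m·(3)) = 0 and set its distance from the centre to √29:
(−3m − (−7))² = 29(m² + 1)
10m² + 21m − 10 = 0, so m = 2/5 or m = −5/2.
With m = 2/5: 2x − 5y = −29. With m = −5/2: 5x + 2y = 29.

2x − 5y = −29 and 5x + 2y = 29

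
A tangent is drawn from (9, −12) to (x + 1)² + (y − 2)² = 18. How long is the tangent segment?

√278

With centre O = (−1, 2), |OP|² = 296 and r² = 18.
Power of the point: PT² = |PO|² − r² = 278, so PT = √278.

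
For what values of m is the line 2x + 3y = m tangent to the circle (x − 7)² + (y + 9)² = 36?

Tangency holds when the distance from the centre (7, −9) to the line equals the radius 6:
|2·7 + 3·(−9) − m| / √13 = 6
|m − (−13)| = 6√13.

m = −13 ± 6√13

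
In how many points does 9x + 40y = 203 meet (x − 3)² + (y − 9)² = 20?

0

Centre (3, 9), r² = 20. Distance² from centre to line = (184)²/1681 = 33856/1681.
Since d² > r², the line lies outside the circle.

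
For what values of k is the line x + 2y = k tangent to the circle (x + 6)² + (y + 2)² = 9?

k = −10 ± 3√5

Tangency holds when the distance from the centre (−6, −2) to the line equals the radius 3:
|1·(−6) + 2·(−2) − k| / √5 = 3
|k − (−10)| = 3√5.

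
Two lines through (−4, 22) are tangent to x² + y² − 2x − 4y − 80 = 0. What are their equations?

Write the tangent as mx − y + (22 − m·(−4)) = 0 and set its distance from the centre to √85:
[m·(5) − (−20)]² = 85(m² + 1)
12m² − 40m − 63 = 0, so m = −7/6 or m = 9/2.
With m = −7/6: 7x + 6y = 104. With m = 9/2: 9x − 2y = −80.

7x + 6y = 104 and 9x − 2y = −80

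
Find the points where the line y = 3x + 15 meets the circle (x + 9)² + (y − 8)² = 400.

(−9, −12) and (3, 24)

From the line, y = 3x + 15. Substituting:
10x² + 60x − 270 = 0  ⟹  x² + 6x − 27 = 0
x = 3 or x = −9, giving (3, 24) and (−9, −12).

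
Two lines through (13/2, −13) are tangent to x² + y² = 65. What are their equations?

Write the tangent as mx − y + (−13 − m·(13/2)) = 0 and set its distance from the centre to √65:
[m·(−13/2) − (13)]² = 65(m² + 1)
7m² − 52m − 32 = 0, so m = 8 or m = −4/7.
With m = 8: 8x − y = 65. With m = −4/7: 4x + 7y = −65.

8x − y = 65 and 4x + 7y = −65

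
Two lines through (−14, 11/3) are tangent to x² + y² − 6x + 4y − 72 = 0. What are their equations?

A line y − (11/3) = m(x − (−14)) is tangent when its distance from (3, −2) is √85:
(17m − (−17/3))² = 85(m² + 1)
54m² + 51m − 14 = 0, so m = −7/6 or m = 2/9.
Through (−14, 11/3) these give 7x + 6y = −76 and 2x − 9y = −61.

7x + 6y = −76 and 2x − 9y = −61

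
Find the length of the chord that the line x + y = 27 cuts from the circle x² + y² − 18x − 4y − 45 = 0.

Express y = −x + 27 and substitute into the circle:
2x² − 68x + 576 = 0  ⟹  x² − 34x + 288 = 0
x = 18 or x = 16, giving (18, 9) and (16, 11).
|(18, 9) − (16, 11)| = √((2)² + (−2)²) = 2√2.

2√2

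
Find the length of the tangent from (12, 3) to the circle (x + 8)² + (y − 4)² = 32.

3√41

The centre is (−8, 4) and r = 4√2. The square of the distance from P to the centre is 400 + 1 = 401.
The tangent meets the radius at right angles, so tangent² = |PO|² − r² = 401 − 32 = 369.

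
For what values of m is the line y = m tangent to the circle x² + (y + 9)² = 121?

m = −20 or m = 2

For a tangent, require d(centre, line) = r = 11.
|0·0 + 1·(−9) − m| / √1 = 11
|m − (−9)| = 11, so m = 2 or m = −20.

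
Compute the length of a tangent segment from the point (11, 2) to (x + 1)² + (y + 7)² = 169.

The centre is (−1, −7) and r = 13. The square of the distance from P to the centre is 144 + 81 = 225.
The tangent meets the radius at right angles, so tangent² = |PO|² − r² = 225 − 169 = 56.

2√14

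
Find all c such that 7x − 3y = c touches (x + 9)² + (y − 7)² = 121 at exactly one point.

c = −84 ± 11√58

For a tangent, require d(centre, line) = r = 11.
|7·(−9) − 3·7 − c| / √58 = 11
|c − (−84)| = 11√58.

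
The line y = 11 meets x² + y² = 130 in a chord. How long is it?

Centre (0, 0), r² = 130. Perpendicular distance d from centre to line = |−11| / √1 = 11.
Chord = 2√(r² − d²) = 2·√(9) = 6.

6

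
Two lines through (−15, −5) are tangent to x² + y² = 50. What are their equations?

x − y = −10 and x + 7y = −50

A line y − (−5) = m(x − (−15)) is tangent when its distance from (0, 0) is 5√2:
(15m − (5))² = 50(m² + 1)
7m² − 6m − 1 = 0, so m = 1 or m = −1/7.
Through (−15, −5) these give x − y = −10 and x + 7y = −50.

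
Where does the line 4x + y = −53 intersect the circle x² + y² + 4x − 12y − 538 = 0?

(−19, 23) and (−9, −17)

From the line, y = −4x − 53. Substituting:
17x² + 476x + 2907 = 0  ⟹  x² + 28x + 171 = 0
x = −9 or x = −19, giving (−9, −17) and (−19, 23).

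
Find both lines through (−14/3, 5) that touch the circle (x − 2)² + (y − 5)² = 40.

3x + y = −9 and 3x − y = −19

A line y − (5) = m(x − (−14/3)) is tangent when its distance from (2, 5) is 2√10:
[m·(20/3) − (0)]² = 40(m² + 1)
m² − 9 = 0, so m = −3 or m = 3.
Through (−14/3, 5) these give 3x + y = −9 and 3x − y = −19.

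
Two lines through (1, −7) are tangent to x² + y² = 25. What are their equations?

4x − 3y = 25 and 3x + 4y = −25

Let a tangent through (1, −7) have slope m. Its distance from (0, 0) must equal 5:
(−1m − (7))² = 25(m² + 1)
12m² − 7m − 12 = 0, so m = 4/3 or m = −3/4.
Through (1, −7) these give 4x − 3y = 25 and 3x + 4y = −25.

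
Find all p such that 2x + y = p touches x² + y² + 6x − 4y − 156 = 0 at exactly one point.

Tangency holds when the distance from the centre (−3, 2) to the line equals the radius 13:
|2·(−3) + 1·2 − p| / √5 = 13
|p − (−4)| = 13√5.

p = −4 ± 13√5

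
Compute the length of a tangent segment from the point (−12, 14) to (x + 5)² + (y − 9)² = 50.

2√6

The centre is (−5, 9) and r = 5√2. The square of the distance from P to the centre is 49 + 25 = 74.
Power of the point: PT² = |PO|² − r² = 24, so PT = 2√6.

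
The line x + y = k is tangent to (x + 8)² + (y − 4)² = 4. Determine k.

Tangency holds when the distance from the centre (−8, 4) to the line equals the radius 2:
|1·(−8) + 1·4 − k| / √2 = 2
|k − (−4)| = 2√2.

k = −4 ± 2√2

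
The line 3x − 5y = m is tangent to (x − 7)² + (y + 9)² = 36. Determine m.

Tangency holds when the distance from the centre (7, −9) to the line equals the radius 6:
|3·7 − 5·(−9) − m| / √34 = 6
|m − (66)| = 6√34.

m = 66 ± 6√34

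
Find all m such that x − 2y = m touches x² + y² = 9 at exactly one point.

m = ±3√5

Tangency holds when the distance from the centre (0, 0) to the line equals the radius 3:
|1·0 − 2·0 − m| / √5 = 3
|m| = 3√5.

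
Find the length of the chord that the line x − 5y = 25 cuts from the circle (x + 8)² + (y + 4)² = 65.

Substitute y = (−25 + x)/5:
26x² + 390x = 0  ⟹  x² + 15x = 0
x = 0 or x = −15, giving (0, −5) and (−15, −8).
Chord length = distance between (0, −5) and (−15, −8) = √234 = 3√26.

3√26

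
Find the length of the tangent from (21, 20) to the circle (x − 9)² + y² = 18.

√526

The centre is (9, 0) and r = 3√2. The square of the distance from P to the centre is 144 + 400 = 544.
By the tangent–radius right angle, tangent length = √(|PO|² − r²) = √526.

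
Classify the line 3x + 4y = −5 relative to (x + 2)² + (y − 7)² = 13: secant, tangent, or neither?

Substituting the line into the circle gives 25x² + 262x + 945 = 0.
Discriminant = (262)² − 4·25·(945) = −25856 < 0.
No real roots: the line does not meet the circle.

neither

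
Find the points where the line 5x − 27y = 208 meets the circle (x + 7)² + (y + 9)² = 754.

From the line, y = (−208 + 5x)/27. Substituting:
754x² + 10556x − 512720 = 0  ⟹  x² + 14x − 680 = 0
x = 20 or x = −34, giving (20, −4) and (−34, −14).

(−34, −14) and (20, −4)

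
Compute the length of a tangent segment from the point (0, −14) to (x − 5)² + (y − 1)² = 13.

The centre is (5, 1) and r = √13. The square of the distance from P to the centre is 25 + 225 = 250.
Power of the point: PT² = |PO|² − r² = 237, so PT = √237.

√237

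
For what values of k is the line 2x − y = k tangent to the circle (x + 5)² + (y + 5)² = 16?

k = −5 ± 4√5

Tangency holds when the distance from the centre (−5, −5) to the line equals the radius 4:
|2·(−5) − 1·(−5) − k| / √5 = 4
|k − (−5)| = 4√5.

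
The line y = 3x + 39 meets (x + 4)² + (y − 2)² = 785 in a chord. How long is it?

17√10

Centre (−4, 2), r² = 785. Perpendicular distance d from centre to line = |25| / √10 = 25/√10.
Half the chord is √(r² − d²) = √(1445/2), so the full chord is 17√10.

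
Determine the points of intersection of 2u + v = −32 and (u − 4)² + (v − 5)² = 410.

(−15, −2) and (−13, −6)

From the line, v = −2u − 32. Substituting:
5u² + 140u + 975 = 0  ⟹  u² + 28u + 195 = 0
u = −13 or u = −15, giving (−13, −6) and (−15, −2).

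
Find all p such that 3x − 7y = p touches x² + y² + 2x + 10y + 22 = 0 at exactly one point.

p = 32 ± 2√58

Tangency holds when the distance from the centre (−1, −5) to the line equals the radius 2:
|3·(−1) − 7·(−5) − p| / √58 = 2
|p − (32)| = 2√58.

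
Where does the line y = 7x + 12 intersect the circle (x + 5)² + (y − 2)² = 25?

Substitute y = 7x + 12:
50x² + 150x + 100 = 0  ⟹  x² + 3x + 2 = 0
x = −1 or x = −2, giving (−1, 5) and (−2, −2).

(−2, −2) and (−1, 5)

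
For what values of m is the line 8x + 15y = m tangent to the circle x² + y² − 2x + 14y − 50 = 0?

The line touches the circle iff its distance from (1, −7) is 10:
|8·1 + 15·(−7) − m| / √289 = 10
|m − (−97)| = 10·17, so m = 73 or m = −267.

m = −267 or m = 73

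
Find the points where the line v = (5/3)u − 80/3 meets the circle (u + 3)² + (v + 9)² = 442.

(−2, −30) and (16, 0)

From the line, v = (−80 + 5u)/3. Substituting:
34u² − 476u − 1088 = 0  ⟹  u² − 14u − 32 = 0
u = 16 or u = −2, giving (16, 0) and (−2, −30).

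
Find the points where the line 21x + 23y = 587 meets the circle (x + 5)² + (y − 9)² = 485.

(−6, 31) and (17, 10)

From the line, y = (587 − 21x)/23. Substituting:
970x² − 10670x − 98940 = 0  ⟹  x² − 11x − 102 = 0
x = 17 or x = −6, giving (17, 10) and (−6, 31).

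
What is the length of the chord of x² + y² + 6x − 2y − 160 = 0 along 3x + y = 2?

8√10

Express y = −3x + 2 and substitute into the circle:
10x² − 160 = 0  ⟹  x² − 16 = 0
x = 4 or x = −4, giving (4, −10) and (−4, 14).
|(4, −10) − (−4, 14)| = √((8)² + (−24)²) = 8√10.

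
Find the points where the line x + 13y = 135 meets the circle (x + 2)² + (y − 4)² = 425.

Express y = (135 − x)/13 and substitute into the circle:
170x² + 510x − 64260 = 0  ⟹  x² + 3x − 378 = 0
x = 18 or x = −21, giving (18, 9) and (−21, 12).

(−21, 12) and (18, 9)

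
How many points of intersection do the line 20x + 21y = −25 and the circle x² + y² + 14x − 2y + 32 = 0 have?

2

Substituting the line into the circle gives 841x² + 8014x + 15787 = 0.
Discriminant = (8014)² − 4·841·(15787) = 11116728 > 0.
Two real roots: the line is a secant.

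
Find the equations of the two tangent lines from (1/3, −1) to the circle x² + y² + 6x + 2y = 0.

3x + y = 0 and 3x − y = 2

Let a tangent through (1/3, −1) have slope m. Its distance from (−3, −1) must equal √10:
[m·(−10/3) − (0)]² = 10(m² + 1)
m² − 9 = 0, so m = −3 or m = 3.
Through (1/3, −1) these give 3x + y = 0 and 3x − y = 2.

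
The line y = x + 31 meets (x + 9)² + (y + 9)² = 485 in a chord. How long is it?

The distance from (−9, −9) to the line is 31/√2, and r² = 485.
Half the chord is √(r² − d²) = √(9/2), so the full chord is 3√2.

3√2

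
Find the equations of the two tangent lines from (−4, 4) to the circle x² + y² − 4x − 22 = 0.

x − 5y = −24 and 5x + y = −16

Write the tangent as mx − y + (4 − m·(−4)) = 0 and set its distance from the centre to √26:
[m·(6) − (−4)]² = 26(m² + 1)
5m² + 24m − 5 = 0, so m = 1/5 or m = −5.
Through (−4, 4) these give x − 5y = −24 and 5x + y = −16.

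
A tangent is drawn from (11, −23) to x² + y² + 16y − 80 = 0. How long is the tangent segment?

√202

Centre (0, −8), r² = 144. |PO|² = (11)² + (−15)² = 346.
The tangent meets the radius at right angles, so tangent² = |PO|² − r² = 346 − 144 = 202.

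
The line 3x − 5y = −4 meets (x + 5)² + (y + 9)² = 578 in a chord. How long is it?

Centre (−5, −9), r² = 578. Perpendicular distance d from centre to line = |34| / √34 = 34/√34.
Chord = 2√(r² − d²) = 2·√(544) = 8√34.

8√34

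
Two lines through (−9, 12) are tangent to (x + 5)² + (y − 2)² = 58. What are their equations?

3x + 7y = 57 and 7x − 3y = −99

Let a tangent through (−9, 12) have slope m. Its distance from (−5, 2) must equal √58:
(4m − (−10))² = 58(m² + 1)
21m² − 40m − 21 = 0, so m = −3/7 or m = 7/3.
With m = −3/7: 3x + 7y = 57. With m = 7/3: 7x − 3y = −99.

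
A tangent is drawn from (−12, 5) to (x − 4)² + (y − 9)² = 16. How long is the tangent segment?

Centre (4, 9), r² = 16. |PO|² = (−16)² + (−4)² = 272.
Power of the point: PT² = |PO|² − r² = 256, so PT = 16.

16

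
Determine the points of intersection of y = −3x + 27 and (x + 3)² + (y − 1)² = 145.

(6, 9) and (9, 0)

Express y = −3x + 27 and substitute into the circle:
10x² − 150x + 540 = 0  ⟹  x² − 15x + 54 = 0
x = 9 or x = 6, giving (9, 0) and (6, 9).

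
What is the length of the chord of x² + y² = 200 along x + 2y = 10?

Express y = (10 − x)/2 and substitute into the circle:
5x² − 20x − 700 = 0  ⟹  x² − 4x − 140 = 0
x = 14 or x = −10, giving (14, −2) and (−10, 10).
|(14, −2) − (−10, 10)| = √((24)² + (−12)²) = 12√5.

12√5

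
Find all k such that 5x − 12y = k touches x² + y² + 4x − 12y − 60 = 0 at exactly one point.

For a tangent, require d(centre, line) = r = 10.
|5·(−2) − 12·6 − k| / √169 = 10
|k − (−82)| = 10·13, so k = 48 or k = −212.

k = −212 or k = 48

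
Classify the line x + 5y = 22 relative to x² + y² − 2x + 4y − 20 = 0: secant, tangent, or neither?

neither

d² = (1·1 + 5·(−2) − (22))²/26 = 961/26; r² = 25.
Since d² > r², the line lies outside the circle.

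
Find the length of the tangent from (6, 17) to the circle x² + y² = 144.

√181

Centre (0, 0), r² = 144. |PO|² = (6)² + (17)² = 325.
Power of the point: PT² = |PO|² − r² = 181, so PT = √181.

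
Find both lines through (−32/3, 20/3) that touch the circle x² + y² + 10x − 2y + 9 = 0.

4x + y = −36 and x + 4y = 16

A line y − (20/3) = m(x − (−32/3)) is tangent when its distance from (−5, 1) is √17:
[m·(17/3) − (−17/3)]² = 17(m² + 1)
4m² + 17m + 4 = 0, so m = −4 or m = −1/4.
Through (−32/3, 20/3) these give 4x + y = −36 and x + 4y = 16.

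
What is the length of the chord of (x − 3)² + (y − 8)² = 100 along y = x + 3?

Substitute y = x + 3:
2x² − 16x − 66 = 0  ⟹  x² − 8x − 33 = 0
x = 11 or x = −3, giving (11, 14) and (−3, 0).
Chord length = distance between (11, 14) and (−3, 0) = √392 = 14√2.

14√2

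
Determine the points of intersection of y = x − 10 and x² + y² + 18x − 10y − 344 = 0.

From the line, y = x − 10. Substituting:
2x² − 12x − 144 = 0  ⟹  x² − 6x − 72 = 0
x = 12 or x = −6, giving (12, 2) and (−6, −16).

(−6, −16) and (12, 2)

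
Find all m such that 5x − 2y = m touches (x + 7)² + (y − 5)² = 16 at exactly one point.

Tangency holds when the distance from the centre (−7, 5) to the line equals the radius 4:
|5·(−7) − 2·5 − m| / √29 = 4
|m − (−45)| = 4√29.

m = −45 ± 4√29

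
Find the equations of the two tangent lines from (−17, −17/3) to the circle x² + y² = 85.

Let a tangent through (−17, −17/3) have slope m. Its distance from (0, 0) must equal √85:
(17m − (17/3))² = 85(m² + 1)
54m² − 51m − 14 = 0, so m = −2/9 or m = 7/6.
Through (−17, −17/3) these give 2x + 9y = −85 and 7x − 6y = −85.

2x + 9y = −85 and 7x − 6y = −85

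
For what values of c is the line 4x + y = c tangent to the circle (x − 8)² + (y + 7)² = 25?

c = 25 ± 5√17

The line touches the circle iff its distance from (8, −7) is 5:
|4·8 + 1·(−7) − c| / √17 = 5
|c − (25)| = 5√17.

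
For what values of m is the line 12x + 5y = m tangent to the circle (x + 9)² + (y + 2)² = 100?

m = −248 or m = 12

The line touches the circle iff its distance from (−9, −2) is 10:
|12·(−9) + 5·(−2) − m| / √169 = 10
|m − (−118)| = 10·13, so m = 12 or m = −248.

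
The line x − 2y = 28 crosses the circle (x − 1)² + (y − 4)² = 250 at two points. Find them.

Substitute y = (−28 + x)/2:
5x² − 80x + 300 = 0  ⟹  x² − 16x + 60 = 0
x = 10 or x = 6, giving (10, −9) and (6, −11).

(6, −11) and (10, −9)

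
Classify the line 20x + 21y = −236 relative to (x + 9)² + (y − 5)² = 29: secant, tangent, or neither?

neither

Substituting the line into the circle gives 841x² + 21578x + 139213 = 0.
Discriminant = (21578)² − 4·841·(139213) = −2702448 < 0.
No real roots: the line does not meet the circle.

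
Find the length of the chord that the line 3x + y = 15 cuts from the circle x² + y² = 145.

Express y = −3x + 15 and substitute into the circle:
10x² − 90x + 80 = 0  ⟹  x² − 9x + 8 = 0
x = 8 or x = 1, giving (8, −9) and (1, 12).
|(8, −9) − (1, 12)| = √((7)² + (−21)²) = 7√10.

7√10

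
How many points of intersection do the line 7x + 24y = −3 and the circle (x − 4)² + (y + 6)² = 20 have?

Centre (4, −6), r² = 20. Distance² from centre to line = (−113)²/625 = 12769/625.
Since d² > r², the line lies outside the circle.

0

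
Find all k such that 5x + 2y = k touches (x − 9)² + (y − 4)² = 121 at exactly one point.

The line touches the circle iff its distance from (9, 4) is 11:
|5·9 + 2·4 − k| / √29 = 11
|k − (53)| = 11√29.

k = 53 ± 11√29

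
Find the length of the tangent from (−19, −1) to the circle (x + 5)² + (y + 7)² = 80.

The centre is (−5, −7) and r = 4√5. The square of the distance from P to the centre is 196 + 36 = 232.
The tangent meets the radius at right angles, so tangent² = |PO|² − r² = 232 − 80 = 152.

2√38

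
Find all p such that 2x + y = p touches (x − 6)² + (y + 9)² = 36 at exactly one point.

Tangency holds when the distance from the centre (6, −9) to the line equals the radius 6:
|2·6 + 1·(−9) − p| / √5 = 6
|p − (3)| = 6√5.

p = 3 ± 6√5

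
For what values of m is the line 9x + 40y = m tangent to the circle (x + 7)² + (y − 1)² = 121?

The line touches the circle iff its distance from (−7, 1) is 11:
|9·(−7) + 40·1 − m| / √1681 = 11
|m − (−23)| = 11·41, so m = 428 or m = −474.

m = −474 or m = 428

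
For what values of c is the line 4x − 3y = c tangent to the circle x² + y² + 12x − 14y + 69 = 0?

For a tangent, require d(centre, line) = r = 4.
|4·(−6) − 3·7 − c| / √25 = 4
|c − (−45)| = 4·5, so c = −25 or c = −65.

c = −65 or c = −25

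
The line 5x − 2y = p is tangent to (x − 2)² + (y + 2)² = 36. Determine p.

The line touches the circle iff its distance from (2, −2) is 6:
|5·2 − 2·(−2) − p| / √29 = 6
|p − (14)| = 6√29.

p = 14 ± 6√29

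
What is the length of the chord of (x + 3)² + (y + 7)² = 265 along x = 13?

The line gives x = 13. Substituting into the circle:
y² + 14y + 40 = 0
y = −4 or y = −10, giving (13, −4) and (13, −10).
Chord length = distance between (13, −4) and (13, −10) = √36 = 6.

6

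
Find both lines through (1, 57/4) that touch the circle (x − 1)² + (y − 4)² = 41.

5x − 4y = −52 and 5x + 4y = 62

Let a tangent through (1, 57/4) have slope m. Its distance from (1, 4) must equal √41:
(0m − (−41/4))² = 41(m² + 1)
16m² − 25 = 0, so m = 5/4 or m = −5/4.
Through (1, 57/4) these give 5x − 4y = −52 and 5x + 4y = 62.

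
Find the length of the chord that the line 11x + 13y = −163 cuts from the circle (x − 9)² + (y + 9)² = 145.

Centre (9, −9), r² = 145. Perpendicular distance d from centre to line = |145| / √290 = 145/√290.
Chord = 2√(r² − d²) = 2·√(145/2) = √290.

√290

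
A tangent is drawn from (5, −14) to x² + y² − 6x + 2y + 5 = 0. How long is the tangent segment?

The centre is (3, −1) and r = √5. The square of the distance from P to the centre is 4 + 169 = 173.
The tangent meets the radius at right angles, so tangent² = |PO|² − r² = 173 − 5 = 168.

2√42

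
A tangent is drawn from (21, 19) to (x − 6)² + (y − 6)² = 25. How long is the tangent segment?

The centre is (6, 6) and r = 5. The square of the distance from P to the centre is 225 + 169 = 394.
Power of the point: PT² = |PO|² − r² = 369, so PT = 3√41.

3√41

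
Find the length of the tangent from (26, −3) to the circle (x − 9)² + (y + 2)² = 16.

√274

The centre is (9, −2) and r = 4. The square of the distance from P to the centre is 289 + 1 = 290.
The tangent meets the radius at right angles, so tangent² = |PO|² − r² = 290 − 16 = 274.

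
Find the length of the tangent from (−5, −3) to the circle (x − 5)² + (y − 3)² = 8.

The centre is (5, 3) and r = 2√2. The square of the distance from P to the centre is 100 + 36 = 136.
Power of the point: PT² = |PO|² − r² = 128, so PT = 8√2.

8√2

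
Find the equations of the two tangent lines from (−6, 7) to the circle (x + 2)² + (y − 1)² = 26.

A line y − (7) = m(x − (−6)) is tangent when its distance from (−2, 1) is √26:
(4m − (−6))² = 26(m² + 1)
5m² − 24m − 5 = 0, so m = −1/5 or m = 5.
With m = −1/5: x + 5y = 29. With m = 5: 5x − y = −37.

x + 5y = 29 and 5x − y = −37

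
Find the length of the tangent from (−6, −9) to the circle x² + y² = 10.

√107

The centre is (0, 0) and r = √10. The square of the distance from P to the centre is 36 + 81 = 117.
By the tangent–radius right angle, tangent length = √(|PO|² − r²) = √107.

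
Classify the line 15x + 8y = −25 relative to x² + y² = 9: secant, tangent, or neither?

secant

Centre (0, 0), r² = 9. Distance² from centre to line = (25)²/289 = 625/289.
Since d² < r², the line cuts the circle twice.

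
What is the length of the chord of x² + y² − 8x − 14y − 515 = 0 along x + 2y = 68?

Substitute y = (68 − x)/2:
5x² − 140x + 660 = 0  ⟹  x² − 28x + 132 = 0
x = 22 or x = 6, giving (22, 23) and (6, 31).
Chord length = distance between (22, 23) and (6, 31) = √320 = 8√5.

8√5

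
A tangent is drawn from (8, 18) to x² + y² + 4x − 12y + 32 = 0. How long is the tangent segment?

2√59

The centre is (−2, 6) and r = 2√2. The square of the distance from P to the centre is 100 + 144 = 244.
The tangent meets the radius at right angles, so tangent² = |PO|² − r² = 244 − 8 = 236.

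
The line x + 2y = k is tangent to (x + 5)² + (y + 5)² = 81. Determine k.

k = −15 ± 9√5

For a tangent, require d(centre, line) = r = 9.
|1·(−5) + 2·(−5) − k| / √5 = 9
|k − (−15)| = 9√5.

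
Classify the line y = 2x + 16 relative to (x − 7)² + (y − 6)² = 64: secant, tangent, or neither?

neither

d² = (2·7 − 1·6 − (−16))²/5 = 576/5; r² = 64.
Since d² > r², the line lies outside the circle.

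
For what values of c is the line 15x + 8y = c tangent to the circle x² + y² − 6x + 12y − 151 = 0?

c = −241 or c = 235

The line touches the circle iff its distance from (3, −6) is 14:
|15·3 + 8·(−6) − c| / √289 = 14
|c − (−3)| = 14·17, so c = 235 or c = −241.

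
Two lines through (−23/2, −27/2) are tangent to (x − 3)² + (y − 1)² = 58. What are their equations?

Write the tangent as mx − y + (−27/2 − m·(−23/2)) = 0 and set its distance from the centre to √58:
(29/2m − (29/2))² = 58(m² + 1)
21m² − 58m + 21 = 0, so m = 3/7 or m = 7/3.
Through (−23/2, −27/2) these give 3x − 7y = 60 and 7x − 3y = −40.

3x − 7y = 60 and 7x − 3y = −40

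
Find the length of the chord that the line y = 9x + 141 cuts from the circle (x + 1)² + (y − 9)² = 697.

5√82

The distance from (−1, 9) to the line is 123/√82, and r² = 697.
Half the chord is √(r² − d²) = √(1025/2), so the full chord is 5√82.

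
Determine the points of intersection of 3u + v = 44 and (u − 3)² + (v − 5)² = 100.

(11, 11) and (13, 5)

Express v = −3u + 44 and substitute into the circle:
10u² − 240u + 1430 = 0  ⟹  u² − 24u + 143 = 0
u = 13 or u = 11, giving (13, 5) and (11, 11).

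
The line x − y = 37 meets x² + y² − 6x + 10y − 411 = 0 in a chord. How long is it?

Substitute y = x − 37:
2x² − 70x + 588 = 0  ⟹  x² − 35x + 294 = 0
x = 21 or x = 14, giving (21, −16) and (14, −23).
Chord length = distance between (21, −16) and (14, −23) = √98 = 7√2.

7√2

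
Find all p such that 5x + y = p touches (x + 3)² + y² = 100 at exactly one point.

Tangency holds when the distance from the centre (−3, 0) to the line equals the radius 10:
|5·(−3) + 1·0 − p| / √26 = 10
|p − (−15)| = 10√26.

p = −15 ± 10√26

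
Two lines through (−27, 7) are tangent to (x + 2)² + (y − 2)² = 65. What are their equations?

4x + 7y = −59 and x − 8y = −83

Let a tangent through (−27, 7) have slope m. Its distance from (−2, 2) must equal √65:
(25m − (−5))² = 65(m² + 1)
56m² + 25m − 4 = 0, so m = −4/7 or m = 1/8.
Through (−27, 7) these give 4x + 7y = −59 and x − 8y = −83.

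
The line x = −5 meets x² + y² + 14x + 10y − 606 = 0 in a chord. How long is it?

52

Centre (−7, −5), r² = 680. Perpendicular distance d from centre to line = |−2| / √1 = 2.
Half the chord is √(r² − d²) = √(676), so the full chord is 52.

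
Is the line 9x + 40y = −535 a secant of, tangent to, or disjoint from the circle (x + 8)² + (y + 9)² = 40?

Centre (−8, −9), r² = 40. Distance² from centre to line = (103)²/1681 = 10609/1681.
Since d² < r², the line cuts the circle twice.

secant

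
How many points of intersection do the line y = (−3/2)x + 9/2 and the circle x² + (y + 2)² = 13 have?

Substituting the line into the circle gives 13x² − 78x + 117 = 0.
Discriminant = (−78)² − 4·13·(117) = 0.
A repeated root: the line is tangent.

1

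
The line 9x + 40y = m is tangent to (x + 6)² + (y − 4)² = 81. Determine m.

m = −263 or m = 475

For a tangent, require d(centre, line) = r = 9.
|9·(−6) + 40·4 − m| / √1681 = 9
|m − (106)| = 9·41, so m = 475 or m = −263.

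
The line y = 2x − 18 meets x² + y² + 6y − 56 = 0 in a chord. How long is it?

4√5

The distance from (0, −3) to the line is 15/√5, and r² = 65.
Chord = 2√(r² − d²) = 2·√(20) = 4√5.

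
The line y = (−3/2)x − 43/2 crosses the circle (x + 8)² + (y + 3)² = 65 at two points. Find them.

(−15, 1) and (−7, −11)

Substitute y = (−43 − 3x)/2:
13x² + 286x + 1365 = 0  ⟹  x² + 22x + 105 = 0
x = −7 or x = −15, giving (−7, −11) and (−15, 1).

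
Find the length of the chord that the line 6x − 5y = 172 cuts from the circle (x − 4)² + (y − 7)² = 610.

2√61

Centre (4, 7), r² = 610. Perpendicular distance d from centre to line = |−183| / √61 = 183/√61.
Half the chord is √(r² − d²) = √(61), so the full chord is 2√61.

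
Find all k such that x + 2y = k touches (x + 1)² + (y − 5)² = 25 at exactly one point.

k = 9 ± 5√5

Tangency holds when the distance from the centre (−1, 5) to the line equals the radius 5:
|1·(−1) + 2·5 − k| / √5 = 5
|k − (9)| = 5√5.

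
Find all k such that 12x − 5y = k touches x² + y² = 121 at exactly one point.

k = −143 or k = 143

For a tangent, require d(centre, line) = r = 11.
|12·0 − 5·0 − k| / √169 = 11
|k| = 11·13, so k = 143 or k = −143.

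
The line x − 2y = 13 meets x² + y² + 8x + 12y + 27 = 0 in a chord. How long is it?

Substitute y = (−13 + x)/2:
5x² + 30x − 35 = 0  ⟹  x² + 6x − 7 = 0
x = 1 or x = −7, giving (1, −6) and (−7, −10).
Chord length = distance between (1, −6) and (−7, −10) = √80 = 4√5.

4√5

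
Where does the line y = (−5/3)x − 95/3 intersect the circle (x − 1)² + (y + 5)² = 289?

Substitute y = (−95 − 5x)/3:
34x² + 782x + 3808 = 0  ⟹  x² + 23x + 112 = 0
x = −7 or x = −16, giving (−7, −20) and (−16, −5).

(−16, −5) and (−7, −20)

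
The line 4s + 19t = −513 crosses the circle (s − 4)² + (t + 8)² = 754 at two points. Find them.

(−19, −23) and (19, −31)

Substitute t = (−513 − 4s)/19:
377s² − 136097 = 0  ⟹  s² − 361 = 0
s = 19 or s = −19, giving (19, −31) and (−19, −23).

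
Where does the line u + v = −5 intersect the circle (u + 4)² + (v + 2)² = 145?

(−12, 7) and (5, −10)

Express v = −u − 5 and substitute into the circle:
2u² + 14u − 120 = 0  ⟹  u² + 7u − 60 = 0
u = 5 or u = −12, giving (5, −10) and (−12, 7).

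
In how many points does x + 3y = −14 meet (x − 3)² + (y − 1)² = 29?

0

Substituting the line into the circle gives 10x² − 20x + 109 = 0.
Discriminant = (−20)² − 4·10·(109) = −3960 < 0.
No real roots: the line does not meet the circle.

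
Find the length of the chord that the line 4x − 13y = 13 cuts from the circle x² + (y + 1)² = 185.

2√185

From the line, y = (−13 + 4x)/13. Substituting:
185x² − 31265 = 0  ⟹  x² − 169 = 0
x = 13 or x = −13, giving (13, 3) and (−13, −5).
|(13, 3) − (−13, −5)| = √((26)² + (8)²) = 2√185.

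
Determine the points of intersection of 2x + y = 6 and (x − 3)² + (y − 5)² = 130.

Express y = −2x + 6 and substitute into the circle:
5x² − 10x − 120 = 0  ⟹  x² − 2x − 24 = 0
x = 6 or x = −4, giving (6, −6) and (−4, 14).

(−4, 14) and (6, −6)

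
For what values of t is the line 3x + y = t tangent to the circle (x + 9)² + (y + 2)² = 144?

For a tangent, require d(centre, line) = r = 12.
|3·(−9) + 1·(−2) − t| / √10 = 12
|t − (−29)| = 12√10.

t = −29 ± 12√10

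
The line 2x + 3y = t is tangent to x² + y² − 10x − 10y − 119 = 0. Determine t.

The line touches the circle iff its distance from (5, 5) is 13:
|2·5 + 3·5 − t| / √13 = 13
|t − (25)| = 13√13.

t = 25 ± 13√13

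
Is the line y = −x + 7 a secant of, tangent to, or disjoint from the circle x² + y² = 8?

disjoint

Substituting the line into the circle gives 2x² − 14x + 41 = 0.
Δ = 196 − 328 = −132.
No real roots: the line does not meet the circle.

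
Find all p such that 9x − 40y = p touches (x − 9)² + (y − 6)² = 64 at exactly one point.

p = −487 or p = 169

The line touches the circle iff its distance from (9, 6) is 8:
|9·9 − 40·6 − p| / √1681 = 8
|p − (−159)| = 8·41, so p = 169 or p = −487.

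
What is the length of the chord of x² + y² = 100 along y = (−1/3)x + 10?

Substitute y = (30 − x)/3:
10x² − 60x = 0  ⟹  x² − 6x = 0
x = 6 or x = 0, giving (6, 8) and (0, 10).
Chord length = distance between (6, 8) and (0, 10) = √40 = 2√10.

2√10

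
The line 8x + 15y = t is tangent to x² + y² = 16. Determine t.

For a tangent, require d(centre, line) = r = 4.
|8·0 + 15·0 − t| / √289 = 4
|t| = 4·17, so t = 68 or t = −68.

t = −68 or t = 68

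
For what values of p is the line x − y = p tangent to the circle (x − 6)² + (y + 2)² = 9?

p = 8 ± 3√2

The line touches the circle iff its distance from (6, −2) is 3:
|1·6 − 1·(−2) − p| / √2 = 3
|p − (8)| = 3√2.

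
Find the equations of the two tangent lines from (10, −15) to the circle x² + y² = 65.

8x + y = 65 and 4x + 7y = −65

Write the tangent as mx − y + (−15 − m·(10)) = 0 and set its distance from the centre to √65:
(−10m − (15))² = 65(m² + 1)
7m² + 60m + 32 = 0, so m = −8 or m = −4/7.
Through (10, −15) these give 8x + y = 65 and 4x + 7y = −65.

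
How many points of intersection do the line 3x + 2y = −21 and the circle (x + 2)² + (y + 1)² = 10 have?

0

Substituting the line into the circle gives 13x² + 130x + 337 = 0.
Δ = 16900 − 17524 = −624.
No real roots: the line does not meet the circle.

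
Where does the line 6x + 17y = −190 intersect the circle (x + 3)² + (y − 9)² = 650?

Substitute y = (−190 − 6x)/17:
325x² + 5850x − 67600 = 0  ⟹  x² + 18x − 208 = 0
x = 8 or x = −26, giving (8, −14) and (−26, −2).

(−26, −2) and (8, −14)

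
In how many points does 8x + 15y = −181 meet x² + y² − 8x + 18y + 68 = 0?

d² = (8·4 + 15·(−9) − (−181))²/289 = 6084/289; r² = 29.
Since d² < r², the line cuts the circle twice.

2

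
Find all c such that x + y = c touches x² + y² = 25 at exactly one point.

c = ±5√2

Tangency holds when the distance from the centre (0, 0) to the line equals the radius 5:
|1·0 + 1·0 − c| / √2 = 5
|c| = 5√2.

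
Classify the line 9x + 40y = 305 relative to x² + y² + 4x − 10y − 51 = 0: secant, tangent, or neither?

secant

Substituting the line into the circle gives 1681x² + 4510x − 110575 = 0.
Discriminant = (4510)² − 4·1681·(−110575) = 763846400 > 0.
Two real roots: the line is a secant.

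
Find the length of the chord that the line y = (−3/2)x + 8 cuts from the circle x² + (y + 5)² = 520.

The distance from (0, −5) to the line is 26/√13, and r² = 520.
Half the chord is √(r² − d²) = √(468), so the full chord is 12√13.

12√13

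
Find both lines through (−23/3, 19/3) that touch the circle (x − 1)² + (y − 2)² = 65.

Write the tangent as mx − y + (19/3 − m·(−23/3)) = 0 and set its distance from the centre to √65:
(26/3m − (−13/3))² = 65(m² + 1)
7m² + 52m − 32 = 0, so m = 4/7 or m = −8.
Through (−23/3, 19/3) these give 4x − 7y = −75 and 8x + y = −55.

4x − 7y = −75 and 8x + y = −55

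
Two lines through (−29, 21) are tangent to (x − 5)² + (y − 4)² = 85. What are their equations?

Write the tangent as mx − y + (21 − m·(−29)) = 0 and set its distance from the centre to √85:
(34m − (−17))² = 85(m² + 1)
63m² + 68m + 12 = 0, so m = −6/7 or m = −2/9.
Through (−29, 21) these give 6x + 7y = −27 and 2x + 9y = 131.

6x + 7y = −27 and 2x + 9y = 131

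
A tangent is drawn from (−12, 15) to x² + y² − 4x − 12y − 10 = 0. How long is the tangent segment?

Centre (2, 6), r² = 50. |PO|² = (−14)² + (9)² = 277.
Power of the point: PT² = |PO|² − r² = 227, so PT = √227.

√227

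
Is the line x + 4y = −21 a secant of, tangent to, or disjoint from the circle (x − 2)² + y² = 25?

disjoint

Substituting the line into the circle gives 17x² − 22x + 105 = 0.
Δ = 484 − 7140 = −6656.
No real roots: the line does not meet the circle.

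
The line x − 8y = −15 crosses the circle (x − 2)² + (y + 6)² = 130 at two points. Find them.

From the line, y = (15 + x)/8. Substituting:
65x² − 130x − 4095 = 0  ⟹  x² − 2x − 63 = 0
x = 9 or x = −7, giving (9, 3) and (−7, 1).

(−7, 1) and (9, 3)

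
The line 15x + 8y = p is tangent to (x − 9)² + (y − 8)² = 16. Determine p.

Tangency holds when the distance from the centre (9, 8) to the line equals the radius 4:
|15·9 + 8·8 − p| / √289 = 4
|p − (199)| = 4·17, so p = 267 or p = 131.

p = 131 or p = 267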